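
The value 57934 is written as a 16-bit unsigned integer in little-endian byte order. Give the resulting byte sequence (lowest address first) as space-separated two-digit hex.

57934 in hexadecimal, padded to 16 bits, is 0xE24E.
Split into bytes (most-significant first): E2 4E.
In little-endian order the low byte comes first in memory.
So at ascending addresses the bytes are 4E E2.

4E E2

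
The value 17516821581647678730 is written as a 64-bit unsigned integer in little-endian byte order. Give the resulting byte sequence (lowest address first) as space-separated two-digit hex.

0A 8D 01 A0 6B 40 18 F3

17516821581647678730 in hexadecimal, padded to 64 bits, is 0xF318406BA0018D0A.
Split into bytes (most-significant first): F3 18 40 6B A0 01 8D 0A.
Little-endian: lowest address holds the least-significant byte.
So at ascending addresses the bytes are 0A 8D 01 A0 6B 40 18 F3.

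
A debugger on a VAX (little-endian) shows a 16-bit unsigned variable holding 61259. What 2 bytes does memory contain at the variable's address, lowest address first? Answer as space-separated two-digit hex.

61259 in hexadecimal, padded to 16 bits, is 0xEF4B.
Split into bytes (most-significant first): EF 4B.
Little-endian: lowest address holds the least-significant byte.
So at ascending addresses the bytes are 4B EF.

4B EF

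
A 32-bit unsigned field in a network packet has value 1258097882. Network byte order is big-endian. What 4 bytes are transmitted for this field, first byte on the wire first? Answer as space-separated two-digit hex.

4A FD 0C DA

1258097882 in hexadecimal, padded to 32 bits, is 0x4AFD0CDA.
Split into bytes (most-significant first): 4A FD 0C DA.
Big-endian: lowest address holds the most-significant byte.
So the memory order matches the most-significant-first order: 4A FD 0C DA.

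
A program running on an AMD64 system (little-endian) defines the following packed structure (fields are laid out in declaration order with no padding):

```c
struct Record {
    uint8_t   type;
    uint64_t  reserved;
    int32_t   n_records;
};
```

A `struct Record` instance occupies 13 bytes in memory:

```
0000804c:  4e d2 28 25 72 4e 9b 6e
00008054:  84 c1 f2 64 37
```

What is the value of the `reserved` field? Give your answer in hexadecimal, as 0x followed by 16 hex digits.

0x846E9B4E722528D2

`reserved` follows `type` (1 byte), so it starts at byte offset 1 and occupies 8 bytes.
Bytes at offsets 1..8: D2 28 25 72 4E 9B 6E 84.
In little-endian order the low byte comes first in memory.
Reassemble most-significant byte first: 84 6E 9B 4E 72 25 28 D2 → 0x846E9B4E722528D2.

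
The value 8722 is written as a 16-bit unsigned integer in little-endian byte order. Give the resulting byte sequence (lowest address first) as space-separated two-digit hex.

12 22

8722 in hexadecimal, padded to 16 bits, is 0x2212.
Split into bytes (most-significant first): 22 12.
Little-endian: lowest address holds the least-significant byte.
So at ascending addresses the bytes are 12 22.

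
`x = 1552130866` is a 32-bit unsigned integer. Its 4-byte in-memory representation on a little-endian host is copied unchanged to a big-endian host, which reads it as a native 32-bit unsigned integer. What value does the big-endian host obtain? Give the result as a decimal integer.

849576796

1552130866 in 32-bit hexadecimal is 0x5C83A332.
Stored little-endian, the bytes at ascending addresses are 32 A3 83 5C.
Read back as big-endian, the last byte is least significant, giving 0x32A3835C.
0x32A3835C = 849576796.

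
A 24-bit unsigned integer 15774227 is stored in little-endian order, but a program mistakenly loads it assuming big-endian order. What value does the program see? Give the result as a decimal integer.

15774227 in 24-bit hexadecimal is 0xF0B213.
Stored little-endian, the bytes at ascending addresses are 13 B2 F0.
Read back as big-endian, the last byte is least significant, giving 0x13B2F0.
0x13B2F0 = 1290992.

1290992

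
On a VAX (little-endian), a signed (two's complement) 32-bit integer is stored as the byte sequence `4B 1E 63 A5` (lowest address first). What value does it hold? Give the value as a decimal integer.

Little-endian stores the least-significant byte at the lowest address.
Reassemble most-significant byte first: A5 63 1E 4B → 0xA5631E4B.
Top bit is set, so as a signed 32-bit value this is 0xA5631E4B − 2^32 = -1520230837.

-1520230837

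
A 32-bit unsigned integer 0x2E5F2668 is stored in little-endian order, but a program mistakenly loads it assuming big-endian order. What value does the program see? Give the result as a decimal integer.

1747345198

Stored little-endian, the bytes at ascending addresses are 68 26 5F 2E.
Read back as big-endian, the last byte is least significant, giving 0x68265F2E.
0x68265F2E = 1747345198.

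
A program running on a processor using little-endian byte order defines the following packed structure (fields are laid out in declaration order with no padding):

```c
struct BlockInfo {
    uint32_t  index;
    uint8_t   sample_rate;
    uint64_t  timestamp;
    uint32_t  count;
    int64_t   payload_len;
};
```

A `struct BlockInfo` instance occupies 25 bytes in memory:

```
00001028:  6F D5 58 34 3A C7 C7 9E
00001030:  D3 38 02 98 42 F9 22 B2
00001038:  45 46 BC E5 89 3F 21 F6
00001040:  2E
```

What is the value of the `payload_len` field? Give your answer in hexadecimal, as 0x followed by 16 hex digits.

0x2EF6213F89E5BC46

`payload_len` follows `index` (4 B), `sample_rate` (1 B), `timestamp` (8 B), `count` (4 B), so it starts at offset 4 + 1 + 8 + 4 = 17 and occupies 8 bytes.
Bytes at offsets 17..24: 46 BC E5 89 3F 21 F6 2E.
Little-endian: lowest address holds the least-significant byte.
Reassemble most-significant byte first: 2E F6 21 3F 89 E5 BC 46 → 0x2EF6213F89E5BC46.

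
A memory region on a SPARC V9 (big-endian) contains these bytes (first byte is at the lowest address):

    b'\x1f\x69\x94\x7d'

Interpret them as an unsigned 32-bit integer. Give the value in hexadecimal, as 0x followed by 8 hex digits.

0x1F69947D

Big-endian stores the most-significant byte at the lowest address.
The bytes are already most-significant first: 0x1F69947D.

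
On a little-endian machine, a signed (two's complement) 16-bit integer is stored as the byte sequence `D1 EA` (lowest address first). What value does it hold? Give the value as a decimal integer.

-5423

Little-endian: lowest address holds the least-significant byte.
Reassemble most-significant byte first: EA D1 → 0xEAD1.
Top bit is set, so as a signed 16-bit value this is 0xEAD1 − 2^16 = -5423.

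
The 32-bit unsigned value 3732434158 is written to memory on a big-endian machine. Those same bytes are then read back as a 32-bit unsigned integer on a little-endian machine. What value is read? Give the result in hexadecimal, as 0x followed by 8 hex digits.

3732434158 in 32-bit hexadecimal is 0xDE786CEE.
Stored big-endian, the bytes at ascending addresses are DE 78 6C EE.
Read back as little-endian, the first byte is least significant, giving 0xEE6C78DE.

0xEE6C78DE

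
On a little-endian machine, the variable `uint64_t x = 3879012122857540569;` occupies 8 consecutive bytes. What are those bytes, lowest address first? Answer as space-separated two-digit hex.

D9 8B 5B 4E F9 04 D5 35

3879012122857540569 in hexadecimal, padded to 64 bits, is 0x35D504F94E5B8BD9.
Split into bytes (most-significant first): 35 D5 04 F9 4E 5B 8B D9.
Little-endian: lowest address holds the least-significant byte.
So at ascending addresses the bytes are D9 8B 5B 4E F9 04 D5 35.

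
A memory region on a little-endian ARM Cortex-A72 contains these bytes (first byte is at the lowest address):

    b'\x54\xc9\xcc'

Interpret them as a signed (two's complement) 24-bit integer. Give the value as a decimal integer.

-3356332

Little-endian: lowest address holds the least-significant byte.
Reassemble most-significant byte first: CC C9 54 → 0xCCC954.
Top bit is set, so as a signed 24-bit value this is 0xCCC954 − 2^24 = -3356332.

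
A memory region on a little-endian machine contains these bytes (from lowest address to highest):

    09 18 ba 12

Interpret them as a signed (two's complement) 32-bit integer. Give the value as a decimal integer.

Little-endian: lowest address holds the least-significant byte.
Reassemble most-significant byte first: 12 BA 18 09 → 0x12BA1809.
0x12BA1809 = 314185737.

314185737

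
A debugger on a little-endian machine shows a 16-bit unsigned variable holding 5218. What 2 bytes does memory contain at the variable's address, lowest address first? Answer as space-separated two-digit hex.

5218 in hexadecimal, padded to 16 bits, is 0x1462.
Split into bytes (most-significant first): 14 62.
Little-endian stores the least-significant byte at the lowest address.
So at ascending addresses the bytes are 62 14.

62 14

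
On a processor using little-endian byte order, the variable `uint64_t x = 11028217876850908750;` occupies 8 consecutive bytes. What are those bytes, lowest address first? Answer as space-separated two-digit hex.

11028217876850908750 in hexadecimal, padded to 64 bits, is 0x990C19BA9F4F9E4E.
Split into bytes (most-significant first): 99 0C 19 BA 9F 4F 9E 4E.
In little-endian order the low byte comes first in memory.
So at ascending addresses the bytes are 4E 9E 4F 9F BA 19 0C 99.

4E 9E 4F 9F BA 19 0C 99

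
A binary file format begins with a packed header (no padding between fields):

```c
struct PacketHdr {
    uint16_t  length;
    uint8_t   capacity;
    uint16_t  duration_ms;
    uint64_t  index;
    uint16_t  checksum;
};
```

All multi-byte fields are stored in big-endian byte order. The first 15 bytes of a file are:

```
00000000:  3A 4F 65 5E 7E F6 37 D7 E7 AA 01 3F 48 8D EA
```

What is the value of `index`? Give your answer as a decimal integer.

17741886647038984008

`index` follows `length` (2 B), `capacity` (1 B), `duration_ms` (2 B), so it starts at offset 2 + 1 + 2 = 5 and occupies 8 bytes.
Bytes at offsets 5..12: F6 37 D7 E7 AA 01 3F 48.
In big-endian order the high byte comes first in memory.
The bytes are already most-significant first: 0xF637D7E7AA013F48.
0xF637D7E7AA013F48 = 17741886647038984008.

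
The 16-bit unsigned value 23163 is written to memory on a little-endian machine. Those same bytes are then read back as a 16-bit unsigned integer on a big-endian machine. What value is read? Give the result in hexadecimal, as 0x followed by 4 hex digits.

23163 in 16-bit hexadecimal is 0x5A7B.
Stored little-endian, the bytes at ascending addresses are 7B 5A.
Read back as big-endian, the last byte is least significant, giving 0x7B5A.

0x7B5A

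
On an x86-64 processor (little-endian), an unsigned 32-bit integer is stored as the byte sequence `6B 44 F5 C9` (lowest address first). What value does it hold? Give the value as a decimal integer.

Little-endian: lowest address holds the least-significant byte.
Reassemble most-significant byte first: C9 F5 44 6B → 0xC9F5446B.
0xC9F5446B = 3388294251.

3388294251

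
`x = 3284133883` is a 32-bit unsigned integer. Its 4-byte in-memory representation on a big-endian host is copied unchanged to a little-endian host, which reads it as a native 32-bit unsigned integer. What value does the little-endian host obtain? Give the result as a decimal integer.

4226269123

3284133883 in 32-bit hexadecimal is 0xC3BFE7FB.
Stored big-endian, the bytes at ascending addresses are C3 BF E7 FB.
Read back as little-endian, the first byte is least significant, giving 0xFBE7BFC3.
0xFBE7BFC3 = 4226269123.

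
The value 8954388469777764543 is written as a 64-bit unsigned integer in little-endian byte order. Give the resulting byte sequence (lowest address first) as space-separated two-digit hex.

8954388469777764543 in hexadecimal, padded to 64 bits, is 0x7C4460DEF1F510BF.
Split into bytes (most-significant first): 7C 44 60 DE F1 F5 10 BF.
In little-endian order the low byte comes first in memory.
So at ascending addresses the bytes are BF 10 F5 F1 DE 60 44 7C.

BF 10 F5 F1 DE 60 44 7C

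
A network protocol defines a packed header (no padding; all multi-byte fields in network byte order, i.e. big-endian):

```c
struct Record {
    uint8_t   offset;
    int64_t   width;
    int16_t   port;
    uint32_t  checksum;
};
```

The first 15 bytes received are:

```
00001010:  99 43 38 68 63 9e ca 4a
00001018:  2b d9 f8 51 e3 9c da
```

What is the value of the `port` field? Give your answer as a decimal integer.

`port` follows `offset` (1 B), `width` (8 B), so it starts at offset 1 + 8 = 9 and occupies 2 bytes.
Bytes at offsets 9..10: D9 F8.
Big-endian: lowest address holds the most-significant byte.
The bytes are already most-significant first: 0xD9F8.
Top bit is set, so as a signed 16-bit value this is 0xD9F8 − 2^16 = -9736.

-9736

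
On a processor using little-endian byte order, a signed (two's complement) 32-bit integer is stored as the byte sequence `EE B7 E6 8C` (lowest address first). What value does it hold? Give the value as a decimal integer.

-1931036690

Little-endian stores the least-significant byte at the lowest address.
Reassemble most-significant byte first: 8C E6 B7 EE → 0x8CE6B7EE.
Top bit is set, so as a signed 32-bit value this is 0x8CE6B7EE − 2^32 = -1931036690.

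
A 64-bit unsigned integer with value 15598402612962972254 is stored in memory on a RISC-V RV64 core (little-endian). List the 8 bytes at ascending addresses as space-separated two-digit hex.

5E D2 2E 59 88 A8 78 D8

15598402612962972254 in hexadecimal, padded to 64 bits, is 0xD878A888592ED25E.
Split into bytes (most-significant first): D8 78 A8 88 59 2E D2 5E.
Little-endian: lowest address holds the least-significant byte.
So at ascending addresses the bytes are 5E D2 2E 59 88 A8 78 D8.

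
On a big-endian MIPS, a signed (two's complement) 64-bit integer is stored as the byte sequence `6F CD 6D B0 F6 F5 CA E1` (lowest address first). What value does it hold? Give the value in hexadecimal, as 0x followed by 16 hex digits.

0x6FCD6DB0F6F5CAE1

Big-endian: lowest address holds the most-significant byte.
The bytes are already most-significant first: 0x6FCD6DB0F6F5CAE1.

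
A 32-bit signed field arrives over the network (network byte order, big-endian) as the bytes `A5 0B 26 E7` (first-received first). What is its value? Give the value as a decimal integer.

-1525995801

In big-endian order the high byte comes first in memory.
The bytes are already most-significant first: 0xA50B26E7.
Top bit is set, so as a signed 32-bit value this is 0xA50B26E7 − 2^32 = -1525995801.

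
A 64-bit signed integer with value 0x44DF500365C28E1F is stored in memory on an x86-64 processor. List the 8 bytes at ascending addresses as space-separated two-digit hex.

1F 8E C2 65 03 50 DF 44

Split into bytes (most-significant first): 44 DF 50 03 65 C2 8E 1F.
In little-endian order the low byte comes first in memory.
So at ascending addresses the bytes are 1F 8E C2 65 03 50 DF 44.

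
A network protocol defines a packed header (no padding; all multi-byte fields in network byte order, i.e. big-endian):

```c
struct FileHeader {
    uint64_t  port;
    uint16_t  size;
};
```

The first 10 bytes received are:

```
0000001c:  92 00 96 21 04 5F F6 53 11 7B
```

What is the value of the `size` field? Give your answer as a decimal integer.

4475

`size` follows `port` (8 bytes), so it starts at byte offset 8 and occupies 2 bytes.
Bytes at offsets 8..9: 11 7B.
Big-endian stores the most-significant byte at the lowest address.
The bytes are already most-significant first: 0x117B.
0x117B = 4475.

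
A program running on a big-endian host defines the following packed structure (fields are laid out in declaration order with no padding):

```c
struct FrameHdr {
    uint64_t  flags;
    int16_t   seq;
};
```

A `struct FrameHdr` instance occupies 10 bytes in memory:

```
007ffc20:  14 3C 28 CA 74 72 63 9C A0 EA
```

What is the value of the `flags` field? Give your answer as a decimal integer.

1458085229363356572

`flags` is the first field, at byte offset 0, occupying 8 bytes.
Bytes at offsets 0..7: 14 3C 28 CA 74 72 63 9C.
Big-endian stores the most-significant byte at the lowest address.
The bytes are already most-significant first: 0x143C28CA7472639C.
0x143C28CA7472639C = 1458085229363356572.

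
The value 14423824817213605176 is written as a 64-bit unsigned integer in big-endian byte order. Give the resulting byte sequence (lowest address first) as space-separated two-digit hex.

14423824817213605176 in hexadecimal, padded to 64 bits, is 0xC82BB840247B0538.
Split into bytes (most-significant first): C8 2B B8 40 24 7B 05 38.
Big-endian: lowest address holds the most-significant byte.
So the memory order matches the most-significant-first order: C8 2B B8 40 24 7B 05 38.

C8 2B B8 40 24 7B 05 38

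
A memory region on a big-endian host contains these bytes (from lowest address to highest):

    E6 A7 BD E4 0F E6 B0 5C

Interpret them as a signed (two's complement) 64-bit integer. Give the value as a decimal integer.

-1826282336658476964

In big-endian order the high byte comes first in memory.
The bytes are already most-significant first: 0xE6A7BDE40FE6B05C.
Top bit is set, so as a signed 64-bit value this is 0xE6A7BDE40FE6B05C − 2^64 = -1826282336658476964.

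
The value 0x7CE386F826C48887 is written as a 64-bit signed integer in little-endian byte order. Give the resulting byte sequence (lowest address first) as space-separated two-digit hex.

Split into bytes (most-significant first): 7C E3 86 F8 26 C4 88 87.
Little-endian stores the least-significant byte at the lowest address.
So at ascending addresses the bytes are 87 88 C4 26 F8 86 E3 7C.

87 88 C4 26 F8 86 E3 7C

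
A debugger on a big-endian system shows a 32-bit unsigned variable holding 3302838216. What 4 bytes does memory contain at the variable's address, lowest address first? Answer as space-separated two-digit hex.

C4 DD 4F C8

3302838216 in hexadecimal, padded to 32 bits, is 0xC4DD4FC8.
Split into bytes (most-significant first): C4 DD 4F C8.
Big-endian stores the most-significant byte at the lowest address.
So the memory order matches the most-significant-first order: C4 DD 4F C8.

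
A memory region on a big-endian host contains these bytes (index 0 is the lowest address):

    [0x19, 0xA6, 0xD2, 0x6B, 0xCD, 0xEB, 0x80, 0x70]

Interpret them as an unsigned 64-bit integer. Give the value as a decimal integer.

1848396057540264048

Big-endian stores the most-significant byte at the lowest address.
The bytes are already most-significant first: 0x19A6D26BCDEB8070.
0x19A6D26BCDEB8070 = 1848396057540264048.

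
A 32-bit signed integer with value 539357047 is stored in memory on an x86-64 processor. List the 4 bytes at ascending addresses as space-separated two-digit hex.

77 EF 25 20

539357047 in hexadecimal, padded to 32 bits, is 0x2025EF77.
Split into bytes (most-significant first): 20 25 EF 77.
Little-endian stores the least-significant byte at the lowest address.
So at ascending addresses the bytes are 77 EF 25 20.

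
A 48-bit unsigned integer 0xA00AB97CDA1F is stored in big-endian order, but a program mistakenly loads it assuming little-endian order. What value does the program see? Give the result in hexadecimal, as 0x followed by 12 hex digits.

0x1FDA7CB90AA0

Stored big-endian, the bytes at ascending addresses are A0 0A B9 7C DA 1F.
Read back as little-endian, the first byte is least significant, giving 0x1FDA7CB90AA0.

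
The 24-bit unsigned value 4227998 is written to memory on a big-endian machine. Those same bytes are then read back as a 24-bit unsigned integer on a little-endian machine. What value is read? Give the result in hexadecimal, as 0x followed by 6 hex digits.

4227998 in 24-bit hexadecimal is 0x40839E.
Stored big-endian, the bytes at ascending addresses are 40 83 9E.
Read back as little-endian, the first byte is least significant, giving 0x9E8340.

0x9E8340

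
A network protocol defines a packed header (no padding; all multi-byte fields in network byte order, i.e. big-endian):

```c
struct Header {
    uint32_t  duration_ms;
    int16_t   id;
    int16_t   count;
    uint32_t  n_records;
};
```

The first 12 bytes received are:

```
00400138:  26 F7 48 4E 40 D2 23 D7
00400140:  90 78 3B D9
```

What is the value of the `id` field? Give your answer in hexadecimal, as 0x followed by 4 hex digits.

0x40D2

`id` follows `duration_ms` (4 bytes), so it starts at byte offset 4 and occupies 2 bytes.
Bytes at offsets 4..5: 40 D2.
Big-endian: lowest address holds the most-significant byte.
The bytes are already most-significant first: 0x40D2.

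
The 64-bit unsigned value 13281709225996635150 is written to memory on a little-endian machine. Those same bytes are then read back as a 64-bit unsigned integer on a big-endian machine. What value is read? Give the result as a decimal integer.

1066384343881765560

13281709225996635150 in 64-bit hexadecimal is 0xB8521C2BE98ECC0E.
Stored little-endian, the bytes at ascending addresses are 0E CC 8E E9 2B 1C 52 B8.
Read back as big-endian, the last byte is least significant, giving 0x0ECC8EE92B1C52B8.
0x0ECC8EE92B1C52B8 = 1066384343881765560.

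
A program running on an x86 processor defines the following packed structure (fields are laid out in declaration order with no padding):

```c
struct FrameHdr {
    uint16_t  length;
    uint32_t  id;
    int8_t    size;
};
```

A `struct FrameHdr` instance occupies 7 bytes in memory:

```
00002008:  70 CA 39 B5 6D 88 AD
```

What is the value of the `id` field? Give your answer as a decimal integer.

2288891193

`id` follows `length` (2 bytes), so it starts at byte offset 2 and occupies 4 bytes.
Bytes at offsets 2..5: 39 B5 6D 88.
In little-endian order the low byte comes first in memory.
Reassemble most-significant byte first: 88 6D B5 39 → 0x886DB539.
0x886DB539 = 2288891193.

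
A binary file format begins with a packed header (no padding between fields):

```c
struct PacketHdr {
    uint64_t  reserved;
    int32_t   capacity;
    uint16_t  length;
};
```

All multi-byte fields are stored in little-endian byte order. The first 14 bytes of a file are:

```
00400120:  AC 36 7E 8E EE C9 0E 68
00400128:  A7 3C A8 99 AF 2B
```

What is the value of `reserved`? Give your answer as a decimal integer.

`reserved` is the first field, at byte offset 0, occupying 8 bytes.
Bytes at offsets 0..7: AC 36 7E 8E EE C9 0E 68.
Little-endian: lowest address holds the least-significant byte.
Reassemble most-significant byte first: 68 0E C9 EE 8E 7E 36 AC → 0x680EC9EE8E7E36AC.
0x680EC9EE8E7E36AC = 7498152456048490156.

7498152456048490156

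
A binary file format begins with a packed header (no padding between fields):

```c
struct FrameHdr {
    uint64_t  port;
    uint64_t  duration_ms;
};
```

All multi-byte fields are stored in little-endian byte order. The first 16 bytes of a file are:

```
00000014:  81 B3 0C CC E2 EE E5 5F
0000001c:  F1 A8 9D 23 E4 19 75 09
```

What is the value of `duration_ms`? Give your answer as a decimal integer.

681479386257271025

`duration_ms` follows `port` (8 bytes), so it starts at byte offset 8 and occupies 8 bytes.
Bytes at offsets 8..15: F1 A8 9D 23 E4 19 75 09.
Little-endian: lowest address holds the least-significant byte.
Reassemble most-significant byte first: 09 75 19 E4 23 9D A8 F1 → 0x097519E4239DA8F1.
0x097519E4239DA8F1 = 681479386257271025.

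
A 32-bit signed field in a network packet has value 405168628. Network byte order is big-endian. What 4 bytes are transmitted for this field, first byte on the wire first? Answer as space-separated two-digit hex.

18 26 61 F4

405168628 in hexadecimal, padded to 32 bits, is 0x182661F4.
Split into bytes (most-significant first): 18 26 61 F4.
In big-endian order the high byte comes first in memory.
So the memory order matches the most-significant-first order: 18 26 61 F4.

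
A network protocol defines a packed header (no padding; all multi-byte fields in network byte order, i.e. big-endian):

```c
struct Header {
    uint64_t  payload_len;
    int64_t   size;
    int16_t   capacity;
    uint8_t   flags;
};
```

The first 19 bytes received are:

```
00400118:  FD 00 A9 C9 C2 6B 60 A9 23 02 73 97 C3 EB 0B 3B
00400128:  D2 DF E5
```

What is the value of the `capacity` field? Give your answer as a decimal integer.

-11553

`capacity` follows `payload_len` (8 B), `size` (8 B), so it starts at offset 8 + 8 = 16 and occupies 2 bytes.
Bytes at offsets 16..17: D2 DF.
Big-endian: lowest address holds the most-significant byte.
The bytes are already most-significant first: 0xD2DF.
Top bit is set, so as a signed 16-bit value this is 0xD2DF − 2^16 = -11553.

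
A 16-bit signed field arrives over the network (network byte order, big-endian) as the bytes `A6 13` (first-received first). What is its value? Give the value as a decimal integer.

-23021

Big-endian: lowest address holds the most-significant byte.
The bytes are already most-significant first: 0xA613.
Top bit is set, so as a signed 16-bit value this is 0xA613 − 2^16 = -23021.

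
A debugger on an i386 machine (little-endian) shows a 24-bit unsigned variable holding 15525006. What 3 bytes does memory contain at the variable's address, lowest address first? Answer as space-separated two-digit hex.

15525006 in hexadecimal, padded to 24 bits, is 0xECE48E.
Split into bytes (most-significant first): EC E4 8E.
Little-endian: lowest address holds the least-significant byte.
So at ascending addresses the bytes are 8E E4 EC.

8E E4 EC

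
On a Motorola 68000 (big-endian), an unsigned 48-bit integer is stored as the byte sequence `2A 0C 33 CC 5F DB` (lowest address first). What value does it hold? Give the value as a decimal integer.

In big-endian order the high byte comes first in memory.
The bytes are already most-significant first: 0x2A0C33CC5FDB.
0x2A0C33CC5FDB = 46231897006043.

46231897006043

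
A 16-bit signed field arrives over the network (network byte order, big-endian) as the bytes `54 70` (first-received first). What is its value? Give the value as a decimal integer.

Big-endian stores the most-significant byte at the lowest address.
The bytes are already most-significant first: 0x5470.
0x5470 = 21616.

21616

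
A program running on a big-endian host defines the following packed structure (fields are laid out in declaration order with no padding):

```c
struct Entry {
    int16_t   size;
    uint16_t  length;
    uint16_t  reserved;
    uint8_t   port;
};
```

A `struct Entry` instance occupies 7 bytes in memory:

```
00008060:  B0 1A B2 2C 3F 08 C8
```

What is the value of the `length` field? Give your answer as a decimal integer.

45612

`length` follows `size` (2 bytes), so it starts at byte offset 2 and occupies 2 bytes.
Bytes at offsets 2..3: B2 2C.
In big-endian order the high byte comes first in memory.
The bytes are already most-significant first: 0xB22C.
0xB22C = 45612.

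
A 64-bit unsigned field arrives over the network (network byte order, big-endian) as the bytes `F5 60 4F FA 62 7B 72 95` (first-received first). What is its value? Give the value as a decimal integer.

Big-endian stores the most-significant byte at the lowest address.
The bytes are already most-significant first: 0xF5604FFA627B7295.
0xF5604FFA627B7295 = 17681220073869243029.

17681220073869243029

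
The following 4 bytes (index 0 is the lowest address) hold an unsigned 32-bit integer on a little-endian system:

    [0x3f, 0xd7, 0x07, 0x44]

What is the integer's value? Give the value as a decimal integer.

1141364543

Little-endian: lowest address holds the least-significant byte.
Reassemble most-significant byte first: 44 07 D7 3F → 0x4407D73F.
0x4407D73F = 1141364543.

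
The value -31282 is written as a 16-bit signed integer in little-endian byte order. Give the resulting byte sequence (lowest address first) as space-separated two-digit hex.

CE 85

Two's complement of -31282 in 16 bits: 31282 = 0x7A32; invert → 0x85CD; add 1 → 0x85CE.
Split into bytes (most-significant first): 85 CE.
In little-endian order the low byte comes first in memory.
So at ascending addresses the bytes are CE 85.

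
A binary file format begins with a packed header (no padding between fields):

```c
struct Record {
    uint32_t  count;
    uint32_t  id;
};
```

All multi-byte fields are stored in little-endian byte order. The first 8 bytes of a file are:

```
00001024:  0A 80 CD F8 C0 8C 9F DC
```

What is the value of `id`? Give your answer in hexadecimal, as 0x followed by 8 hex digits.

0xDC9F8CC0

`id` follows `count` (4 bytes), so it starts at byte offset 4 and occupies 4 bytes.
Bytes at offsets 4..7: C0 8C 9F DC.
In little-endian order the low byte comes first in memory.
Reassemble most-significant byte first: DC 9F 8C C0 → 0xDC9F8CC0.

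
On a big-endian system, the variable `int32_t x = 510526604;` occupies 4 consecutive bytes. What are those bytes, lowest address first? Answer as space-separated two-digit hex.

1E 6E 04 8C

510526604 in hexadecimal, padded to 32 bits, is 0x1E6E048C.
Split into bytes (most-significant first): 1E 6E 04 8C.
Big-endian stores the most-significant byte at the lowest address.
So the memory order matches the most-significant-first order: 1E 6E 04 8C.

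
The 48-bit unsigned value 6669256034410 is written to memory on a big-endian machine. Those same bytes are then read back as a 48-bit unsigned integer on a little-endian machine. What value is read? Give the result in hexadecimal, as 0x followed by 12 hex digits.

6669256034410 in 48-bit hexadecimal is 0x0610CEA3086A.
Stored big-endian, the bytes at ascending addresses are 06 10 CE A3 08 6A.
Read back as little-endian, the first byte is least significant, giving 0x6A08A3CE1006.

0x6A08A3CE1006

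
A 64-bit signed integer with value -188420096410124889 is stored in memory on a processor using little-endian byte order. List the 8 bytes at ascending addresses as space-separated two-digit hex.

Two's complement of -188420096410124889 in 64 bits: 188420096410124889 = 0x029D671453120259; invert → 0xFD6298EBACEDFDA6; add 1 → 0xFD6298EBACEDFDA7.
Split into bytes (most-significant first): FD 62 98 EB AC ED FD A7.
Little-endian: lowest address holds the least-significant byte.
So at ascending addresses the bytes are A7 FD ED AC EB 98 62 FD.

A7 FD ED AC EB 98 62 FD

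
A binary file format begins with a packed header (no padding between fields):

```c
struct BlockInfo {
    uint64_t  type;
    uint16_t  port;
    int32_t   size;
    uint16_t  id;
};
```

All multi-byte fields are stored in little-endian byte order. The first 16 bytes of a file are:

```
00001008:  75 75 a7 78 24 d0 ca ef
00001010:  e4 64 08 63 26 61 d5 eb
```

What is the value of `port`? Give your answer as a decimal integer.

25828

`port` follows `type` (8 bytes), so it starts at byte offset 8 and occupies 2 bytes.
Bytes at offsets 8..9: E4 64.
Little-endian: lowest address holds the least-significant byte.
Reassemble most-significant byte first: 64 E4 → 0x64E4.
0x64E4 = 25828.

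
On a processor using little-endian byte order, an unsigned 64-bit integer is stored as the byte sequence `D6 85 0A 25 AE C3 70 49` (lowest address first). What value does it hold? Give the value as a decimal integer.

In little-endian order the low byte comes first in memory.
Reassemble most-significant byte first: 49 70 C3 AE 25 0A 85 D6 → 0x4970C3AE250A85D6.
0x4970C3AE250A85D6 = 5291944714873505238.

5291944714873505238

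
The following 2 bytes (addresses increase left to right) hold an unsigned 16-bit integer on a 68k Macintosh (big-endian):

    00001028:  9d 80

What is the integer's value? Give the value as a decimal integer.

40320

Big-endian stores the most-significant byte at the lowest address.
The bytes are already most-significant first: 0x9D80.
0x9D80 = 40320.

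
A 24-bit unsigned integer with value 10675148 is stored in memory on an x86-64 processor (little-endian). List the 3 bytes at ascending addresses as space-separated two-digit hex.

CC E3 A2

10675148 in hexadecimal, padded to 24 bits, is 0xA2E3CC.
Split into bytes (most-significant first): A2 E3 CC.
Little-endian stores the least-significant byte at the lowest address.
So at ascending addresses the bytes are CC E3 A2.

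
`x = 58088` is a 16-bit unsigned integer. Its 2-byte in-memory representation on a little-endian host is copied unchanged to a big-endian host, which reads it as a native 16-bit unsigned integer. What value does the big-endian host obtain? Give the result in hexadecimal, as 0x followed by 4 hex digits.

0xE8E2

58088 in 16-bit hexadecimal is 0xE2E8.
Stored little-endian, the bytes at ascending addresses are E8 E2.
Read back as big-endian, the last byte is least significant, giving 0xE8E2.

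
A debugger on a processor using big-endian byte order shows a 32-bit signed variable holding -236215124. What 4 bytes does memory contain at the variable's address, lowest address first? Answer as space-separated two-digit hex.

F1 EB A4 AC

Two's complement of -236215124 in 32 bits: 236215124 = 0x0E145B54; invert → 0xF1EBA4AB; add 1 → 0xF1EBA4AC.
Split into bytes (most-significant first): F1 EB A4 AC.
In big-endian order the high byte comes first in memory.
So the memory order matches the most-significant-first order: F1 EB A4 AC.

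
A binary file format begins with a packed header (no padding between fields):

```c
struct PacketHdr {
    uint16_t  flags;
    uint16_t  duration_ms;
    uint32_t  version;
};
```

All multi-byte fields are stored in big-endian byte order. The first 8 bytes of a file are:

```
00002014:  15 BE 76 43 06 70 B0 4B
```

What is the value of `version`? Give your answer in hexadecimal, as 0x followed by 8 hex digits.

0x0670B04B

`version` follows `flags` (2 B), `duration_ms` (2 B), so it starts at offset 2 + 2 = 4 and occupies 4 bytes.
Bytes at offsets 4..7: 06 70 B0 4B.
Big-endian stores the most-significant byte at the lowest address.
The bytes are already most-significant first: 0x0670B04B.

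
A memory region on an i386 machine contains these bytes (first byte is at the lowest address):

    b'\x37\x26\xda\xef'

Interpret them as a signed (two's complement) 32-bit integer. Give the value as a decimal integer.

Little-endian stores the least-significant byte at the lowest address.
Reassemble most-significant byte first: EF DA 26 37 → 0xEFDA2637.
Top bit is set, so as a signed 32-bit value this is 0xEFDA2637 − 2^32 = -270916041.

-270916041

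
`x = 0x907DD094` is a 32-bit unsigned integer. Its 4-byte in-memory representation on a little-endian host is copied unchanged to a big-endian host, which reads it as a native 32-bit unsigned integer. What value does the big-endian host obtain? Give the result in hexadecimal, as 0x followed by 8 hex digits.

0x94D07D90

Stored little-endian, the bytes at ascending addresses are 94 D0 7D 90.
Read back as big-endian, the last byte is least significant, giving 0x94D07D90.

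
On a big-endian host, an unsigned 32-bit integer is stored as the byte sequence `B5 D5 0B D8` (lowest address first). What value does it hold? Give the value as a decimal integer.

Big-endian stores the most-significant byte at the lowest address.
The bytes are already most-significant first: 0xB5D50BD8.
0xB5D50BD8 = 3050638296.

3050638296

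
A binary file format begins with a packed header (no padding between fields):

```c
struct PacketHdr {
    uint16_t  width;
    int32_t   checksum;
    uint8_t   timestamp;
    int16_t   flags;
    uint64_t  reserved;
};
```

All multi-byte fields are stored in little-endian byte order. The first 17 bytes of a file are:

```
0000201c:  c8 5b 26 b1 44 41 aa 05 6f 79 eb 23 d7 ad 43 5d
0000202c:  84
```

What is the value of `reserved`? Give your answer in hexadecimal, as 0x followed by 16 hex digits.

0x845D43ADD723EB79

`reserved` follows `width` (2 B), `checksum` (4 B), `timestamp` (1 B), `flags` (2 B), so it starts at offset 2 + 4 + 1 + 2 = 9 and occupies 8 bytes.
Bytes at offsets 9..16: 79 EB 23 D7 AD 43 5D 84.
Little-endian stores the least-significant byte at the lowest address.
Reassemble most-significant byte first: 84 5D 43 AD D7 23 EB 79 → 0x845D43ADD723EB79.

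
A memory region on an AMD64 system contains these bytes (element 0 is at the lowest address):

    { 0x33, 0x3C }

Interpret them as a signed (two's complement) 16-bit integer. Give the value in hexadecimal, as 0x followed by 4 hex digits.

0x3C33

In little-endian order the low byte comes first in memory.
Reassemble most-significant byte first: 3C 33 → 0x3C33.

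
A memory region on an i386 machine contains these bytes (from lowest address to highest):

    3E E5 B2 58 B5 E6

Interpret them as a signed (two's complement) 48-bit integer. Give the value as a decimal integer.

-27808425122498

Little-endian: lowest address holds the least-significant byte.
Reassemble most-significant byte first: E6 B5 58 B2 E5 3E → 0xE6B558B2E53E.
Top bit is set, so as a signed 48-bit value this is 0xE6B558B2E53E − 2^48 = -27808425122498.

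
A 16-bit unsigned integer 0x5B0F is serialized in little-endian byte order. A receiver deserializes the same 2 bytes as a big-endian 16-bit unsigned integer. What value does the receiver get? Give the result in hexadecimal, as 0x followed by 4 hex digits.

0x0F5B

Stored little-endian, the bytes at ascending addresses are 0F 5B.
Read back as big-endian, the last byte is least significant, giving 0x0F5B.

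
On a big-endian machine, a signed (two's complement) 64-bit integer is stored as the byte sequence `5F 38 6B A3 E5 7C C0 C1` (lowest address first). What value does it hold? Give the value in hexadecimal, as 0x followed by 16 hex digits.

0x5F386BA3E57CC0C1

Big-endian: lowest address holds the most-significant byte.
The bytes are already most-significant first: 0x5F386BA3E57CC0C1.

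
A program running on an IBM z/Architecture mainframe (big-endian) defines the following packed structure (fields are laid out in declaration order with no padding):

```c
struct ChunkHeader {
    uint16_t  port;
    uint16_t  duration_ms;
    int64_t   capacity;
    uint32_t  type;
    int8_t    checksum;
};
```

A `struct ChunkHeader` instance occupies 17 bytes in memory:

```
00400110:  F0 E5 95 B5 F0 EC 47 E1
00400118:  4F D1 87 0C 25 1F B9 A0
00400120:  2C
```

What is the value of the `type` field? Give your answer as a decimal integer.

622836128

`type` follows `port` (2 B), `duration_ms` (2 B), `capacity` (8 B), so it starts at offset 2 + 2 + 8 = 12 and occupies 4 bytes.
Bytes at offsets 12..15: 25 1F B9 A0.
Big-endian stores the most-significant byte at the lowest address.
The bytes are already most-significant first: 0x251FB9A0.
0x251FB9A0 = 622836128.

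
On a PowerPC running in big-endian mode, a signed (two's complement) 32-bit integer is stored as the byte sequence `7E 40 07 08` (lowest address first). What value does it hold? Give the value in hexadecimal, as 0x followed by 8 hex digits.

Big-endian stores the most-significant byte at the lowest address.
The bytes are already most-significant first: 0x7E400708.

0x7E400708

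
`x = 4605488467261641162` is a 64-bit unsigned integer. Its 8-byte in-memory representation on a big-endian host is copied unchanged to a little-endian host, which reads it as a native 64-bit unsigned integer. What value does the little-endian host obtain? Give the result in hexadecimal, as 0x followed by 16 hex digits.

4605488467261641162 in 64-bit hexadecimal is 0x3FE9FB5C2C49D1CA.
Stored big-endian, the bytes at ascending addresses are 3F E9 FB 5C 2C 49 D1 CA.
Read back as little-endian, the first byte is least significant, giving 0xCAD1492C5CFBE93F.

0xCAD1492C5CFBE93F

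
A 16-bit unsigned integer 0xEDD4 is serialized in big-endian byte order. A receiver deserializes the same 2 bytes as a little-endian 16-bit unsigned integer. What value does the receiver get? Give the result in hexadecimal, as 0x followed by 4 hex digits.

Stored big-endian, the bytes at ascending addresses are ED D4.
Read back as little-endian, the first byte is least significant, giving 0xD4ED.

0xD4ED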